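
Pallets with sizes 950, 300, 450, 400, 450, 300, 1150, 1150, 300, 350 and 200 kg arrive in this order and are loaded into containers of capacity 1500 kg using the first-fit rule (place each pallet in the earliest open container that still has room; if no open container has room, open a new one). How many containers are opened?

  950 → container 1 (new)  [load 950/1500]
  300 → container 1  [load 1250/1500]
  450 → container 2 (new)  [load 450/1500]
  400 → container 2  [load 850/1500]
  450 → container 2  [load 1300/1500]
  300 → container 3 (new)  [load 300/1500]
  1150 → container 3  [load 1450/1500]
  1150 → container 4 (new)  [load 1150/1500]
  300 → container 4  [load 1450/1500]
  350 → container 5 (new)  [load 350/1500]
  200 → container 1  [load 1450/1500]
5 containers opened.

5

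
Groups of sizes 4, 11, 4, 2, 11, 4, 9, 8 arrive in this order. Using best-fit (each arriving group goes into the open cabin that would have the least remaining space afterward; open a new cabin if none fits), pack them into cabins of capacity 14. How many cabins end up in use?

5

  4 → cabin 1 (new)  [load 4/14]
  11 → cabin 2 (new)  [load 11/14]
  4 → cabin 1  [load 8/14]
  2 → cabin 2  [load 13/14]
  11 → cabin 3 (new)  [load 11/14]
  4 → cabin 1  [load 12/14]
  9 → cabin 4 (new)  [load 9/14]
  8 → cabin 5 (new)  [load 8/14]
5 cabins opened.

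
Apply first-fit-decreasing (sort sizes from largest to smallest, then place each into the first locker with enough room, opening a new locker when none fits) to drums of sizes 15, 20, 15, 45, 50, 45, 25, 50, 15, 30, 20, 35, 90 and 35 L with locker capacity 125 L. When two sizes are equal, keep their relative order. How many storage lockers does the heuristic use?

4

Sorted descending: 90, 50, 50, 45, 45, 35, 35, 30, 25, 20, 20, 15, 15, 15.
  90 → locker 1 (new)  [load 90/125]
  50 → locker 2 (new)  [load 50/125]
  50 → locker 2  [load 100/125]
  45 → locker 3 (new)  [load 45/125]
  45 → locker 3  [load 90/125]
  35 → locker 1  [load 125/125]
  35 → locker 3  [load 125/125]
  30 → locker 4 (new)  [load 30/125]
  25 → locker 2  [load 125/125]
  20 → locker 4  [load 50/125]
  20 → locker 4  [load 70/125]
  15 → locker 4  [load 85/125]
  15 → locker 4  [load 100/125]
  15 → locker 4  [load 115/125]
4 storage lockers opened.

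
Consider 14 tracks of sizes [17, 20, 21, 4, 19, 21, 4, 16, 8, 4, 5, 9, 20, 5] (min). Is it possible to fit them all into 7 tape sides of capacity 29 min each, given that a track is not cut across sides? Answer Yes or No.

A valid assignment using 7 tape sides:
  side 1: 21 + 8 = 29
  side 2: 21 + 5 = 26
  side 3: 20 + 9 = 29
  side 4: 20 + 5 + 4 = 29
  side 5: 19 + 4 + 4 = 27
  side 6: 17 = 17
  side 7: 16 = 16
Every load is within 29 min, so 7 tape sides suffice.

Yes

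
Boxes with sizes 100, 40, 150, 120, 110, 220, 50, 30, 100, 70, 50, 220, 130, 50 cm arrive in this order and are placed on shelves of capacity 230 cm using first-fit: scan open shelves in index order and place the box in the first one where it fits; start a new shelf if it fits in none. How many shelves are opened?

  100 → shelf 1 (new)  [load 100/230]
  40 → shelf 1  [load 140/230]
  150 → shelf 2 (new)  [load 150/230]
  120 → shelf 3 (new)  [load 120/230]
  110 → shelf 3  [load 230/230]
  220 → shelf 4 (new)  [load 220/230]
  50 → shelf 1  [load 190/230]
  30 → shelf 1  [load 220/230]
  100 → shelf 5 (new)  [load 100/230]
  70 → shelf 2  [load 220/230]
  50 → shelf 5  [load 150/230]
  220 → shelf 6 (new)  [load 220/230]
  130 → shelf 7 (new)  [load 130/230]
  50 → shelf 5  [load 200/230]
7 shelves opened.

7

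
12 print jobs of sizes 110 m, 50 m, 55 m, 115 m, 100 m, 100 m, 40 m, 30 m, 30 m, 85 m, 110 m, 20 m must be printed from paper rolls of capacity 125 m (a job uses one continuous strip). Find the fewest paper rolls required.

Total = 115 + 110 + 110 + 100 + 100 + 85 + 55 + 50 + 40 + 30 + 30 + 20 = 845 m.
Lower bound: ⌈845/125⌉ = 7 paper rolls.
A packing using 8 paper rolls:
  roll 1: 115 = 115
  roll 2: 110 = 110
  roll 3: 110 = 110
  roll 4: 100 + 20 = 120
  roll 5: 100 = 100
  roll 6: 85 + 40 = 125
  roll 7: 55 + 50 = 105
  roll 8: 30 + 30 = 60
No arrangement into 7 paper rolls stays within capacity, so 8 is optimal.

8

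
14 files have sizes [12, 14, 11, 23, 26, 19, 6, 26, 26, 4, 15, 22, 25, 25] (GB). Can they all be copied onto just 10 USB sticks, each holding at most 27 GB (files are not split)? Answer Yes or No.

Yes

A valid assignment using 10 USB sticks:
  USB stick 1: 26 = 26
  USB stick 2: 26 = 26
  USB stick 3: 26 = 26
  USB stick 4: 25 = 25
  USB stick 5: 25 = 25
  USB stick 6: 23 + 4 = 27
  USB stick 7: 22 = 22
  USB stick 8: 19 + 6 = 25
  USB stick 9: 15 + 12 = 27
  USB stick 10: 14 + 11 = 25
Every load is within 27 GB, so 10 USB sticks suffice.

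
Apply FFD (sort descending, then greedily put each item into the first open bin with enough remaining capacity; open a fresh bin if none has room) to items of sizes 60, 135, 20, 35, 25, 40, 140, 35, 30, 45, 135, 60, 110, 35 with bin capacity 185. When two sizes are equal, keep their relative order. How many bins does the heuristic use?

6

Sorted descending: 140, 135, 135, 110, 60, 60, 45, 40, 35, 35, 35, 30, 25, 20.
  140 → bin 1 (new)  [load 140/185]
  135 → bin 2 (new)  [load 135/185]
  135 → bin 3 (new)  [load 135/185]
  110 → bin 4 (new)  [load 110/185]
  60 → bin 4  [load 170/185]
  60 → bin 5 (new)  [load 60/185]
  45 → bin 1  [load 185/185]
  40 → bin 2  [load 175/185]
  35 → bin 3  [load 170/185]
  35 → bin 5  [load 95/185]
  35 → bin 5  [load 130/185]
  30 → bin 5  [load 160/185]
  25 → bin 5  [load 185/185]
  20 → bin 6 (new)  [load 20/185]
6 bins opened.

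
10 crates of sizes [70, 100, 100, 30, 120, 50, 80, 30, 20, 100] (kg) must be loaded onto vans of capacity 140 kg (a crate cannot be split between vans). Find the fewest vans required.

6

Total = 120 + 100 + 100 + 100 + 80 + 70 + 50 + 30 + 30 + 20 = 700 kg.
Lower bound: ⌈700/140⌉ = 5 vans.
A packing using 6 vans:
  van 1: 120 + 20 = 140
  van 2: 100 + 30 = 130
  van 3: 100 + 30 = 130
  van 4: 100 = 100
  van 5: 80 + 50 = 130
  van 6: 70 = 70
No arrangement into 5 vans stays within capacity, so 6 is optimal.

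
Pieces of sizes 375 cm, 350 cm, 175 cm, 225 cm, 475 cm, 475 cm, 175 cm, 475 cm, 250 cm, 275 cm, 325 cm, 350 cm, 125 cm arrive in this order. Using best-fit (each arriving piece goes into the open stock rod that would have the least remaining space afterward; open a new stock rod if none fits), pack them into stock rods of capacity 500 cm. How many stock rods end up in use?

10

  375 → stock rod 1 (new)  [load 375/500]
  350 → stock rod 2 (new)  [load 350/500]
  175 → stock rod 3 (new)  [load 175/500]
  225 → stock rod 3  [load 400/500]
  475 → stock rod 4 (new)  [load 475/500]
  475 → stock rod 5 (new)  [load 475/500]
  175 → stock rod 6 (new)  [load 175/500]
  475 → stock rod 7 (new)  [load 475/500]
  250 → stock rod 6  [load 425/500]
  275 → stock rod 8 (new)  [load 275/500]
  325 → stock rod 9 (new)  [load 325/500]
  350 → stock rod 10 (new)  [load 350/500]
  125 → stock rod 1  [load 500/500]
10 stock rods opened.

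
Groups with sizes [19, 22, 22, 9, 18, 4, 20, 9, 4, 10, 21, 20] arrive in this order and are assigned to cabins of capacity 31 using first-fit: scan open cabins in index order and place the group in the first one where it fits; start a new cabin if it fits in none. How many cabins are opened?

7

  19 → cabin 1 (new)  [load 19/31]
  22 → cabin 2 (new)  [load 22/31]
  22 → cabin 3 (new)  [load 22/31]
  9 → cabin 1  [load 28/31]
  18 → cabin 4 (new)  [load 18/31]
  4 → cabin 2  [load 26/31]
  20 → cabin 5 (new)  [load 20/31]
  9 → cabin 3  [load 31/31]
  4 → cabin 2  [load 30/31]
  10 → cabin 4  [load 28/31]
  21 → cabin 6 (new)  [load 21/31]
  20 → cabin 7 (new)  [load 20/31]
7 cabins opened.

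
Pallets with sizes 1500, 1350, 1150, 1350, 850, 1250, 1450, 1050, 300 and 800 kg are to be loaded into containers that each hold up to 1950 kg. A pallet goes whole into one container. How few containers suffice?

7

Total = 1500 + 1450 + 1350 + 1350 + 1250 + 1150 + 1050 + 850 + 800 + 300 = 11050 kg.
Lower bound: ⌈11050/1950⌉ = 6 containers.
Also, 7 pallets each exceed 975 kg, and no two of those can share a container, so at least 7 containers are needed.
A packing using 7 containers:
  container 1: 1500 + 300 = 1800
  container 2: 1450 = 1450
  container 3: 1350 = 1350
  container 4: 1350 = 1350
  container 5: 1250 = 1250
  container 6: 1150 + 800 = 1950
  container 7: 1050 + 850 = 1900
This matches the lower bound, so 7 is optimal.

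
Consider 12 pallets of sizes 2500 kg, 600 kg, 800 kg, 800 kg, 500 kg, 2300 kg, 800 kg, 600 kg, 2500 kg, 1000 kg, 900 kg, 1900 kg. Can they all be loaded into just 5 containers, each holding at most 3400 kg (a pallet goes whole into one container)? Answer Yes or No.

Yes

A valid assignment using 5 containers:
  container 1: 2500 + 900 = 3400
  container 2: 2500 + 800 = 3300
  container 3: 2300 + 1000 = 3300
  container 4: 1900 + 800 + 600 = 3300
  container 5: 800 + 600 + 500 = 1900
Every load is within 3400 kg, so 5 containers suffice.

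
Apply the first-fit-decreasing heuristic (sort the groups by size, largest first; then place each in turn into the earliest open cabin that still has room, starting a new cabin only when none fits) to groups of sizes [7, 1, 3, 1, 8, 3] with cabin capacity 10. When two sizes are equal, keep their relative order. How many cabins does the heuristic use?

Sorted descending: 8, 7, 3, 3, 1, 1.
  8 → cabin 1 (new)  [load 8/10]
  7 → cabin 2 (new)  [load 7/10]
  3 → cabin 2  [load 10/10]
  3 → cabin 3 (new)  [load 3/10]
  1 → cabin 1  [load 9/10]
  1 → cabin 1  [load 10/10]
3 cabins opened.

3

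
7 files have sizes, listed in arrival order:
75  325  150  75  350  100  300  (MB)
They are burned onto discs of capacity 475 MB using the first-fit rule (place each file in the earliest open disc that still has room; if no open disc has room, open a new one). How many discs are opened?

  75 → disc 1 (new)  [load 75/475]
  325 → disc 1  [load 400/475]
  150 → disc 2 (new)  [load 150/475]
  75 → disc 1  [load 475/475]
  350 → disc 3 (new)  [load 350/475]
  100 → disc 2  [load 250/475]
  300 → disc 4 (new)  [load 300/475]
4 discs opened.

4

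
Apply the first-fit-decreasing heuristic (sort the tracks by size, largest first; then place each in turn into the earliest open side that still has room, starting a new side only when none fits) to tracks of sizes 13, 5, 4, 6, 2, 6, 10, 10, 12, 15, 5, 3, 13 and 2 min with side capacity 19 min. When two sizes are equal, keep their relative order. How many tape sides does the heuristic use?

Sorted descending: 15, 13, 13, 12, 10, 10, 6, 6, 5, 5, 4, 3, 2, 2.
  15 → side 1 (new)  [load 15/19]
  13 → side 2 (new)  [load 13/19]
  13 → side 3 (new)  [load 13/19]
  12 → side 4 (new)  [load 12/19]
  10 → side 5 (new)  [load 10/19]
  10 → side 6 (new)  [load 10/19]
  6 → side 2  [load 19/19]
  6 → side 3  [load 19/19]
  5 → side 4  [load 17/19]
  5 → side 5  [load 15/19]
  4 → side 1  [load 19/19]
  3 → side 5  [load 18/19]
  2 → side 4  [load 19/19]
  2 → side 6  [load 12/19]
6 tape sides opened.

6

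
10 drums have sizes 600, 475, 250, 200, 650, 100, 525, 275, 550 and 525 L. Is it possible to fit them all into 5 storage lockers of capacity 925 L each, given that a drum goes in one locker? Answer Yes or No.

No

Total = 4150 L; ⌈4150/925⌉ = 5.
6 drums each exceed half the capacity and cannot share a locker, forcing at least 6 storage lockers.
At least 6 storage lockers are required, but only 5 are allowed.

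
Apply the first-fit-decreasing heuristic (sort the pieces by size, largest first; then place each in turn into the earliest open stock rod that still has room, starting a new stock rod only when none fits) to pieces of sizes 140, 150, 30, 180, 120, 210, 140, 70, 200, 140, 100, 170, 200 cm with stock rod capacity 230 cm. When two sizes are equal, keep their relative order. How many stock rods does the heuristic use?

Sorted descending: 210, 200, 200, 180, 170, 150, 140, 140, 140, 120, 100, 70, 30.
  210 → stock rod 1 (new)  [load 210/230]
  200 → stock rod 2 (new)  [load 200/230]
  200 → stock rod 3 (new)  [load 200/230]
  180 → stock rod 4 (new)  [load 180/230]
  170 → stock rod 5 (new)  [load 170/230]
  150 → stock rod 6 (new)  [load 150/230]
  140 → stock rod 7 (new)  [load 140/230]
  140 → stock rod 8 (new)  [load 140/230]
  140 → stock rod 9 (new)  [load 140/230]
  120 → stock rod 10 (new)  [load 120/230]
  100 → stock rod 10  [load 220/230]
  70 → stock rod 6  [load 220/230]
  30 → stock rod 2  [load 230/230]
10 stock rods opened.

10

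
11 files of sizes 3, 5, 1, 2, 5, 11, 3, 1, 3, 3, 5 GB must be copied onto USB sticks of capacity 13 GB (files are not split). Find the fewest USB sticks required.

4

Total = 11 + 5 + 5 + 5 + 3 + 3 + 3 + 3 + 2 + 1 + 1 = 42 GB.
Lower bound: ⌈42/13⌉ = 4 USB sticks.
A packing using 4 USB sticks:
  USB stick 1: 11 + 2 = 13
  USB stick 2: 5 + 5 + 3 = 13
  USB stick 3: 5 + 3 + 3 + 1 + 1 = 13
  USB stick 4: 3 = 3
This matches the lower bound, so 4 is optimal.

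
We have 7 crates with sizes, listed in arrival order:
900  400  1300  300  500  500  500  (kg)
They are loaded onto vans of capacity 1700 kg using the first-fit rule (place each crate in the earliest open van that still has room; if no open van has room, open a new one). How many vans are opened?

3

  900 → van 1 (new)  [load 900/1700]
  400 → van 1  [load 1300/1700]
  1300 → van 2 (new)  [load 1300/1700]
  300 → van 1  [load 1600/1700]
  500 → van 3 (new)  [load 500/1700]
  500 → van 3  [load 1000/1700]
  500 → van 3  [load 1500/1700]
3 vans opened.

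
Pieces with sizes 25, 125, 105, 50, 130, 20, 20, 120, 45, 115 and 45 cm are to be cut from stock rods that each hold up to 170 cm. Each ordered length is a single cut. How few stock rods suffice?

5

Total = 130 + 125 + 120 + 115 + 105 + 50 + 45 + 45 + 25 + 20 + 20 = 800 cm.
Lower bound: ⌈800/170⌉ = 5 stock rods.
A packing using 5 stock rods:
  stock rod 1: 130 + 25 = 155
  stock rod 2: 125 + 45 = 170
  stock rod 3: 120 + 50 = 170
  stock rod 4: 115 + 45 = 160
  stock rod 5: 105 + 20 + 20 = 145
This matches the lower bound, so 5 is optimal.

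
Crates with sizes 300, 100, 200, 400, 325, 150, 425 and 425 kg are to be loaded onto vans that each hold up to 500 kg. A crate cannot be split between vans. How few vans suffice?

Total = 425 + 425 + 400 + 325 + 300 + 200 + 150 + 100 = 2325 kg.
Lower bound: ⌈2325/500⌉ = 5 vans.
A packing using 5 vans:
  van 1: 425 = 425
  van 2: 425 = 425
  van 3: 400 + 100 = 500
  van 4: 325 + 150 = 475
  van 5: 300 + 200 = 500
This matches the lower bound, so 5 is optimal.

5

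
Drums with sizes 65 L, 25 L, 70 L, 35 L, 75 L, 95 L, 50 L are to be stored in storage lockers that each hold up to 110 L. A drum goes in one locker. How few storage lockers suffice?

5

Total = 95 + 75 + 70 + 65 + 50 + 35 + 25 = 415 L.
Lower bound: ⌈415/110⌉ = 4 storage lockers.
A packing using 5 storage lockers:
  locker 1: 95 = 95
  locker 2: 75 + 35 = 110
  locker 3: 70 + 25 = 95
  locker 4: 65 = 65
  locker 5: 50 = 50
No arrangement into 4 storage lockers stays within capacity, so 5 is optimal.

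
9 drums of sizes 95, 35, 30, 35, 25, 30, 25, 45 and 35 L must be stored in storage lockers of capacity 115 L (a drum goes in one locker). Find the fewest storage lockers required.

4

Total = 95 + 45 + 35 + 35 + 35 + 30 + 30 + 25 + 25 = 355 L.
Lower bound: ⌈355/115⌉ = 4 storage lockers.
A packing using 4 storage lockers:
  locker 1: 95 = 95
  locker 2: 45 + 35 + 35 = 115
  locker 3: 35 + 30 + 30 = 95
  locker 4: 25 + 25 = 50
This matches the lower bound, so 4 is optimal.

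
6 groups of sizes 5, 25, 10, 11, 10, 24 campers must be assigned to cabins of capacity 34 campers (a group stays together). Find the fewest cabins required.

Total = 25 + 24 + 11 + 10 + 10 + 5 = 85 campers.
Lower bound: ⌈85/34⌉ = 3 cabins.
A packing using 3 cabins:
  cabin 1: 25 + 5 = 30
  cabin 2: 24 + 10 = 34
  cabin 3: 11 + 10 = 21
This matches the lower bound, so 3 is optimal.

3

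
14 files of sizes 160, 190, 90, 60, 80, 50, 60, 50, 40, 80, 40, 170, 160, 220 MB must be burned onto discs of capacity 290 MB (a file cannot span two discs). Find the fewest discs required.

6

Total = 220 + 190 + 170 + 160 + 160 + 90 + 80 + 80 + 60 + 60 + 50 + 50 + 40 + 40 = 1450 MB.
Lower bound: ⌈1450/290⌉ = 5 discs.
A packing using 6 discs:
  disc 1: 220 + 60 = 280
  disc 2: 190 + 90 = 280
  disc 3: 170 + 80 + 40 = 290
  disc 4: 160 + 80 + 50 = 290
  disc 5: 160 + 60 + 50 = 270
  disc 6: 40 = 40
No arrangement into 5 discs stays within capacity, so 6 is optimal.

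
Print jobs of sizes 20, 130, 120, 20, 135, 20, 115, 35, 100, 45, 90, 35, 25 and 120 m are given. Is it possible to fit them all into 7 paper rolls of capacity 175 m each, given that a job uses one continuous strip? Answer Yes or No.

A valid assignment using 7 paper rolls:
  roll 1: 135 + 35 = 170
  roll 2: 130 + 45 = 175
  roll 3: 120 + 35 + 20 = 175
  roll 4: 120 + 25 + 20 = 165
  roll 5: 115 + 20 = 135
  roll 6: 100 = 100
  roll 7: 90 = 90
Every load is within 175 m, so 7 paper rolls suffice.

Yes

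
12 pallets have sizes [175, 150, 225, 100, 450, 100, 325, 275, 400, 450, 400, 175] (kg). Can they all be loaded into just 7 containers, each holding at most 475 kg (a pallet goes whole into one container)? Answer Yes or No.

No

Total = 3225 kg; ⌈3225/475⌉ = 7.
The bound of 7 does not rule out 7, but exhaustive search shows no assignment into 7 containers of capacity 475 kg exists — the minimum is 8.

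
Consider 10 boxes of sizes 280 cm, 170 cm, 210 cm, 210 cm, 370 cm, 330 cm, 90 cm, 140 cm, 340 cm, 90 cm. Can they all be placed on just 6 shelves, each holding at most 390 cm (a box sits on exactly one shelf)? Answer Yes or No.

No

Total = 2230 cm; ⌈2230/390⌉ = 6.
The bound of 6 does not rule out 6, but exhaustive search shows no assignment into 6 shelves of capacity 390 cm exists — the minimum is 7.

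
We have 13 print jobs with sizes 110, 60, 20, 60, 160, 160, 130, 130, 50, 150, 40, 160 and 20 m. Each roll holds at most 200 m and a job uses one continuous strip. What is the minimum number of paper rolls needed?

7

Total = 160 + 160 + 160 + 150 + 130 + 130 + 110 + 60 + 60 + 50 + 40 + 20 + 20 = 1250 m.
Lower bound: ⌈1250/200⌉ = 7 paper rolls.
A packing using 7 paper rolls:
  roll 1: 160 + 40 = 200
  roll 2: 160 + 20 + 20 = 200
  roll 3: 160 = 160
  roll 4: 150 + 50 = 200
  roll 5: 130 + 60 = 190
  roll 6: 130 + 60 = 190
  roll 7: 110 = 110
This matches the lower bound, so 7 is optimal.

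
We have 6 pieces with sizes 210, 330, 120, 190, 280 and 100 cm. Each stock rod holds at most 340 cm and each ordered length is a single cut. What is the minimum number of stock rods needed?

Total = 330 + 280 + 210 + 190 + 120 + 100 = 1230 cm.
Lower bound: ⌈1230/340⌉ = 4 stock rods.
A packing using 4 stock rods:
  stock rod 1: 330 = 330
  stock rod 2: 280 = 280
  stock rod 3: 210 + 120 = 330
  stock rod 4: 190 + 100 = 290
This matches the lower bound, so 4 is optimal.

4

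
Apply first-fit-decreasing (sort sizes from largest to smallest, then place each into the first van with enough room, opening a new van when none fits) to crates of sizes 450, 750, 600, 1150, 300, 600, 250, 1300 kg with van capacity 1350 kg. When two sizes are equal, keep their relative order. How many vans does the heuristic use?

5

Sorted descending: 1300, 1150, 750, 600, 600, 450, 300, 250.
  1300 → van 1 (new)  [load 1300/1350]
  1150 → van 2 (new)  [load 1150/1350]
  750 → van 3 (new)  [load 750/1350]
  600 → van 3  [load 1350/1350]
  600 → van 4 (new)  [load 600/1350]
  450 → van 4  [load 1050/1350]
  300 → van 4  [load 1350/1350]
  250 → van 5 (new)  [load 250/1350]
5 vans opened.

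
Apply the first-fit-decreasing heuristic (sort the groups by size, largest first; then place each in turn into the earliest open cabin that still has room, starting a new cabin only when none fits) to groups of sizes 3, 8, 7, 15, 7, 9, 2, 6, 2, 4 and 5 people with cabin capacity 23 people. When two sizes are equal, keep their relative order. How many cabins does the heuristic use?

Sorted descending: 15, 9, 8, 7, 7, 6, 5, 4, 3, 2, 2.
  15 → cabin 1 (new)  [load 15/23]
  9 → cabin 2 (new)  [load 9/23]
  8 → cabin 1  [load 23/23]
  7 → cabin 2  [load 16/23]
  7 → cabin 2  [load 23/23]
  6 → cabin 3 (new)  [load 6/23]
  5 → cabin 3  [load 11/23]
  4 → cabin 3  [load 15/23]
  3 → cabin 3  [load 18/23]
  2 → cabin 3  [load 20/23]
  2 → cabin 3  [load 22/23]
3 cabins opened.

3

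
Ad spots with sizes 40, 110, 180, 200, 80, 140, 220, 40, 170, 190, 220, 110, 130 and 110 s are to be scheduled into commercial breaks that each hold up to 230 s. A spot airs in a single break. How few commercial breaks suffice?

10

Total = 220 + 220 + 200 + 190 + 180 + 170 + 140 + 130 + 110 + 110 + 110 + 80 + 40 + 40 = 1940 s.
Lower bound: ⌈1940/230⌉ = 9 commercial breaks.
A packing using 10 commercial breaks:
  break 1: 220 = 220
  break 2: 220 = 220
  break 3: 200 = 200
  break 4: 190 + 40 = 230
  break 5: 180 + 40 = 220
  break 6: 170 = 170
  break 7: 140 + 80 = 220
  break 8: 130 = 130
  break 9: 110 + 110 = 220
  break 10: 110 = 110
No arrangement into 9 commercial breaks stays within capacity, so 10 is optimal.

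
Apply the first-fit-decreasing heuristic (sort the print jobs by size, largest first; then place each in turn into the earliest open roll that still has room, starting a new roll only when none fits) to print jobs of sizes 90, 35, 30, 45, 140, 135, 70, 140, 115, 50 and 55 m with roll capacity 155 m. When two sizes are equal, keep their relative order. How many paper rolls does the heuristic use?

7

Sorted descending: 140, 140, 135, 115, 90, 70, 55, 50, 45, 35, 30.
  140 → roll 1 (new)  [load 140/155]
  140 → roll 2 (new)  [load 140/155]
  135 → roll 3 (new)  [load 135/155]
  115 → roll 4 (new)  [load 115/155]
  90 → roll 5 (new)  [load 90/155]
  70 → roll 6 (new)  [load 70/155]
  55 → roll 5  [load 145/155]
  50 → roll 6  [load 120/155]
  45 → roll 7 (new)  [load 45/155]
  35 → roll 4  [load 150/155]
  30 → roll 6  [load 150/155]
7 paper rolls opened.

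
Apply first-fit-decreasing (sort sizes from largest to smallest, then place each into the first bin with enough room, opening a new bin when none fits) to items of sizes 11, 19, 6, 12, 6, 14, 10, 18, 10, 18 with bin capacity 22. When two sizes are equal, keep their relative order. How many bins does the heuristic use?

Sorted descending: 19, 18, 18, 14, 12, 11, 10, 10, 6, 6.
  19 → bin 1 (new)  [load 19/22]
  18 → bin 2 (new)  [load 18/22]
  18 → bin 3 (new)  [load 18/22]
  14 → bin 4 (new)  [load 14/22]
  12 → bin 5 (new)  [load 12/22]
  11 → bin 6 (new)  [load 11/22]
  10 → bin 5  [load 22/22]
  10 → bin 6  [load 21/22]
  6 → bin 4  [load 20/22]
  6 → bin 7 (new)  [load 6/22]
7 bins opened.

7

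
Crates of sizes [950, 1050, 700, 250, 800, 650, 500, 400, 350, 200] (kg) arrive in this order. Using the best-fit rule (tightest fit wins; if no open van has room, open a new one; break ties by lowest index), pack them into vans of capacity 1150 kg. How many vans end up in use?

  950 → van 1 (new)  [load 950/1150]
  1050 → van 2 (new)  [load 1050/1150]
  700 → van 3 (new)  [load 700/1150]
  250 → van 3  [load 950/1150]
  800 → van 4 (new)  [load 800/1150]
  650 → van 5 (new)  [load 650/1150]
  500 → van 5  [load 1150/1150]
  400 → van 6 (new)  [load 400/1150]
  350 → van 4  [load 1150/1150]
  200 → van 1  [load 1150/1150]
6 vans opened.

6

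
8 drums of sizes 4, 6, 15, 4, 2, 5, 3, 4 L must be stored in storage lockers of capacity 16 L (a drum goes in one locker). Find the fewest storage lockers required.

3

Total = 15 + 6 + 5 + 4 + 4 + 4 + 3 + 2 = 43 L.
Lower bound: ⌈43/16⌉ = 3 storage lockers.
A packing using 3 storage lockers:
  locker 1: 15 = 15
  locker 2: 6 + 5 + 4 = 15
  locker 3: 4 + 4 + 3 + 2 = 13
This matches the lower bound, so 3 is optimal.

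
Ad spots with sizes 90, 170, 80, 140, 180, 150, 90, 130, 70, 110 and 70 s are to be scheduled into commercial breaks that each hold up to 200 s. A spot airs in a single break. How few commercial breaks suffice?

Total = 180 + 170 + 150 + 140 + 130 + 110 + 90 + 90 + 80 + 70 + 70 = 1280 s.
Lower bound: ⌈1280/200⌉ = 7 commercial breaks.
A packing using 8 commercial breaks:
  break 1: 180 = 180
  break 2: 170 = 170
  break 3: 150 = 150
  break 4: 140 = 140
  break 5: 130 + 70 = 200
  break 6: 110 + 90 = 200
  break 7: 90 + 80 = 170
  break 8: 70 = 70
No arrangement into 7 commercial breaks stays within capacity, so 8 is optimal.

8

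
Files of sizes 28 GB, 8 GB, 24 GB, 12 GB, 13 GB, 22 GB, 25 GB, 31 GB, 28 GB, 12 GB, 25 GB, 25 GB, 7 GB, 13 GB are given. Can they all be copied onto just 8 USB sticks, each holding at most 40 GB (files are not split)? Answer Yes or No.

Yes

A valid assignment using 8 USB sticks:
  USB stick 1: 31 + 8 = 39
  USB stick 2: 28 + 12 = 40
  USB stick 3: 28 + 12 = 40
  USB stick 4: 25 + 13 = 38
  USB stick 5: 25 + 13 = 38
  USB stick 6: 25 + 7 = 32
  USB stick 7: 24 = 24
  USB stick 8: 22 = 22
Every load is within 40 GB, so 8 USB sticks suffice.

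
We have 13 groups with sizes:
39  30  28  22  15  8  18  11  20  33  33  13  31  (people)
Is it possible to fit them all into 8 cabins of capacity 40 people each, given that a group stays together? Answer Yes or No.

Total = 301 people; ⌈301/40⌉ = 8.
The bound of 8 does not rule out 8, but exhaustive search shows no assignment into 8 cabins of capacity 40 people exists — the minimum is 9.

No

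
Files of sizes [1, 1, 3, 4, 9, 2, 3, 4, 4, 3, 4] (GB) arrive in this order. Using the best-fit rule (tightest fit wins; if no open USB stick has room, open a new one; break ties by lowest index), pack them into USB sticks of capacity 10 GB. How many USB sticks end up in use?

  1 → USB stick 1 (new)  [load 1/10]
  1 → USB stick 1  [load 2/10]
  3 → USB stick 1  [load 5/10]
  4 → USB stick 1  [load 9/10]
  9 → USB stick 2 (new)  [load 9/10]
  2 → USB stick 3 (new)  [load 2/10]
  3 → USB stick 3  [load 5/10]
  4 → USB stick 3  [load 9/10]
  4 → USB stick 4 (new)  [load 4/10]
  3 → USB stick 4  [load 7/10]
  4 → USB stick 5 (new)  [load 4/10]
5 USB sticks opened.

5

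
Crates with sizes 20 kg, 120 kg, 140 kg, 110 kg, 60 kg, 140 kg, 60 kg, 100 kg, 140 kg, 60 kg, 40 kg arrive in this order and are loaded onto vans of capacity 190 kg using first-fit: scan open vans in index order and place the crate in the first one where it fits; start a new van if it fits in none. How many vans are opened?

7

  20 → van 1 (new)  [load 20/190]
  120 → van 1  [load 140/190]
  140 → van 2 (new)  [load 140/190]
  110 → van 3 (new)  [load 110/190]
  60 → van 3  [load 170/190]
  140 → van 4 (new)  [load 140/190]
  60 → van 5 (new)  [load 60/190]
  100 → van 5  [load 160/190]
  140 → van 6 (new)  [load 140/190]
  60 → van 7 (new)  [load 60/190]
  40 → van 1  [load 180/190]
7 vans opened.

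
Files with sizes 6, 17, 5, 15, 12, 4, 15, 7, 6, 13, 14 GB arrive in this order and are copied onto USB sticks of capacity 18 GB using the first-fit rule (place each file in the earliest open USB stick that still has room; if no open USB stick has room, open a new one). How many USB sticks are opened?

8

  6 → USB stick 1 (new)  [load 6/18]
  17 → USB stick 2 (new)  [load 17/18]
  5 → USB stick 1  [load 11/18]
  15 → USB stick 3 (new)  [load 15/18]
  12 → USB stick 4 (new)  [load 12/18]
  4 → USB stick 1  [load 15/18]
  15 → USB stick 5 (new)  [load 15/18]
  7 → USB stick 6 (new)  [load 7/18]
  6 → USB stick 4  [load 18/18]
  13 → USB stick 7 (new)  [load 13/18]
  14 → USB stick 8 (new)  [load 14/18]
8 USB sticks opened.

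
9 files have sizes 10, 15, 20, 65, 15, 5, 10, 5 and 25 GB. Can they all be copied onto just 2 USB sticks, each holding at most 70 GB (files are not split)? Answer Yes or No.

Total = 170 GB; ⌈170/70⌉ = 3.
At least 3 USB sticks are required, but only 2 are allowed.

No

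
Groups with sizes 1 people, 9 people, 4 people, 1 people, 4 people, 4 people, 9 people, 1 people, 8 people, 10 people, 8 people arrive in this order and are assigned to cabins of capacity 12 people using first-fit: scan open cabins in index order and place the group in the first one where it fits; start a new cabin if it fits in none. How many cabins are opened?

  1 → cabin 1 (new)  [load 1/12]
  9 → cabin 1  [load 10/12]
  4 → cabin 2 (new)  [load 4/12]
  1 → cabin 1  [load 11/12]
  4 → cabin 2  [load 8/12]
  4 → cabin 2  [load 12/12]
  9 → cabin 3 (new)  [load 9/12]
  1 → cabin 1  [load 12/12]
  8 → cabin 4 (new)  [load 8/12]
  10 → cabin 5 (new)  [load 10/12]
  8 → cabin 6 (new)  [load 8/12]
6 cabins opened.

6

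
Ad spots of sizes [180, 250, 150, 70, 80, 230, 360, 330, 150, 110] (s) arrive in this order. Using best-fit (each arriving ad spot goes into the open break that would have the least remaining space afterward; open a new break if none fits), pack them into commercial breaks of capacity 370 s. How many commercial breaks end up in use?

  180 → break 1 (new)  [load 180/370]
  250 → break 2 (new)  [load 250/370]
  150 → break 1  [load 330/370]
  70 → break 2  [load 320/370]
  80 → break 3 (new)  [load 80/370]
  230 → break 3  [load 310/370]
  360 → break 4 (new)  [load 360/370]
  330 → break 5 (new)  [load 330/370]
  150 → break 6 (new)  [load 150/370]
  110 → break 6  [load 260/370]
6 commercial breaks opened.

6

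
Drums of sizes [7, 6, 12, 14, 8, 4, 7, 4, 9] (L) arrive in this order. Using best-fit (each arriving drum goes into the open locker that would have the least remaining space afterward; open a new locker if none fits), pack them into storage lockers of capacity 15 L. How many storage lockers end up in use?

6

  7 → locker 1 (new)  [load 7/15]
  6 → locker 1  [load 13/15]
  12 → locker 2 (new)  [load 12/15]
  14 → locker 3 (new)  [load 14/15]
  8 → locker 4 (new)  [load 8/15]
  4 → locker 4  [load 12/15]
  7 → locker 5 (new)  [load 7/15]
  4 → locker 5  [load 11/15]
  9 → locker 6 (new)  [load 9/15]
6 storage lockers opened.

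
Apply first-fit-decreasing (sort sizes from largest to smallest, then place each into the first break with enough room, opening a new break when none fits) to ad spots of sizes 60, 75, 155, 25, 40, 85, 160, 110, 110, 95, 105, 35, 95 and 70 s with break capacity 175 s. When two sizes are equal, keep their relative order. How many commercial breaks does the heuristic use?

8

Sorted descending: 160, 155, 110, 110, 105, 95, 95, 85, 75, 70, 60, 40, 35, 25.
  160 → break 1 (new)  [load 160/175]
  155 → break 2 (new)  [load 155/175]
  110 → break 3 (new)  [load 110/175]
  110 → break 4 (new)  [load 110/175]
  105 → break 5 (new)  [load 105/175]
  95 → break 6 (new)  [load 95/175]
  95 → break 7 (new)  [load 95/175]
  85 → break 8 (new)  [load 85/175]
  75 → break 6  [load 170/175]
  70 → break 5  [load 175/175]
  60 → break 3  [load 170/175]
  40 → break 4  [load 150/175]
  35 → break 7  [load 130/175]
  25 → break 4  [load 175/175]
8 commercial breaks opened.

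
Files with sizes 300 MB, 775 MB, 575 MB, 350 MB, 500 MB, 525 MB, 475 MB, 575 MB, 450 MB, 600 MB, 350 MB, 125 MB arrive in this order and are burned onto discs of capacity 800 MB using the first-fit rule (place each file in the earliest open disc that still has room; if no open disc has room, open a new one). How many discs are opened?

  300 → disc 1 (new)  [load 300/800]
  775 → disc 2 (new)  [load 775/800]
  575 → disc 3 (new)  [load 575/800]
  350 → disc 1  [load 650/800]
  500 → disc 4 (new)  [load 500/800]
  525 → disc 5 (new)  [load 525/800]
  475 → disc 6 (new)  [load 475/800]
  575 → disc 7 (new)  [load 575/800]
  450 → disc 8 (new)  [load 450/800]
  600 → disc 9 (new)  [load 600/800]
  350 → disc 8  [load 800/800]
  125 → disc 1  [load 775/800]
9 discs opened.

9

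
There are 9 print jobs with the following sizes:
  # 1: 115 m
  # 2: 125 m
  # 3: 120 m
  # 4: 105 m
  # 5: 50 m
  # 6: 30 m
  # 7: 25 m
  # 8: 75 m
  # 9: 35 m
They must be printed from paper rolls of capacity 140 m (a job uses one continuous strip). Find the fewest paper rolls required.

6

Total = 125 + 120 + 115 + 105 + 75 + 50 + 35 + 30 + 25 = 680 m.
Lower bound: ⌈680/140⌉ = 5 paper rolls.
A packing using 6 paper rolls:
  roll 1: 125 = 125
  roll 2: 120 = 120
  roll 3: 115 + 25 = 140
  roll 4: 105 + 35 = 140
  roll 5: 75 + 50 = 125
  roll 6: 30 = 30
No arrangement into 5 paper rolls stays within capacity, so 6 is optimal.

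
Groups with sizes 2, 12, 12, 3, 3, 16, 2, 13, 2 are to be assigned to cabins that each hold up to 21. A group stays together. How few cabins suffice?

Total = 16 + 13 + 12 + 12 + 3 + 3 + 2 + 2 + 2 = 65.
Lower bound: ⌈65/21⌉ = 4 cabins.
A packing using 4 cabins:
  cabin 1: 16 + 3 + 2 = 21
  cabin 2: 13 + 3 + 2 + 2 = 20
  cabin 3: 12 = 12
  cabin 4: 12 = 12
This matches the lower bound, so 4 is optimal.

4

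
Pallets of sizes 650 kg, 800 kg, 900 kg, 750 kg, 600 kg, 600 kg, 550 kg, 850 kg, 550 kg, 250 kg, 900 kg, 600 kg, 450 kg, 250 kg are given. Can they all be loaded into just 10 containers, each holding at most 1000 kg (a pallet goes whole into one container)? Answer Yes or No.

Total = 8700 kg; ⌈8700/1000⌉ = 9.
11 pallets each exceed half the capacity and cannot share a container, forcing at least 11 containers.
At least 11 containers are required, but only 10 are allowed.

No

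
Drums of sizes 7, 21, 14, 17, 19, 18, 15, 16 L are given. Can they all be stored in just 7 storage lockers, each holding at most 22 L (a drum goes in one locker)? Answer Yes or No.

Yes

A valid assignment using 7 storage lockers:
  locker 1: 21 = 21
  locker 2: 19 = 19
  locker 3: 18 = 18
  locker 4: 17 = 17
  locker 5: 16 = 16
  locker 6: 15 + 7 = 22
  locker 7: 14 = 14
Every load is within 22 L, so 7 storage lockers suffice.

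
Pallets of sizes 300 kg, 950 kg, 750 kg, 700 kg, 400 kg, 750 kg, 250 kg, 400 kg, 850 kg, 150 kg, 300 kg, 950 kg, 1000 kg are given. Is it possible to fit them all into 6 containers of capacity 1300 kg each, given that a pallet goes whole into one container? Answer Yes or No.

No

Total = 7750 kg; ⌈7750/1300⌉ = 6.
7 pallets each exceed half the capacity and cannot share a container, forcing at least 7 containers.
At least 7 containers are required, but only 6 are allowed.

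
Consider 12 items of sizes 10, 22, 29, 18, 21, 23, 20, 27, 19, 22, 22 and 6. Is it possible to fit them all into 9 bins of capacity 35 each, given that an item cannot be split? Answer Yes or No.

Total = 239; ⌈239/35⌉ = 7.
10 items each exceed half the capacity and cannot share a bin, forcing at least 10 bins.
At least 10 bins are required, but only 9 are allowed.

No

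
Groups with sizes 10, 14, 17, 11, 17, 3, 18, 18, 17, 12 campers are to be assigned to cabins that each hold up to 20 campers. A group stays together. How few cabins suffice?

Total = 18 + 18 + 17 + 17 + 17 + 14 + 12 + 11 + 10 + 3 = 137 campers.
Lower bound: ⌈137/20⌉ = 7 cabins.
Also, 8 groups each exceed 10 campers, and no two of those can share a cabin, so at least 8 cabins are needed.
A packing using 9 cabins:
  cabin 1: 18 = 18
  cabin 2: 18 = 18
  cabin 3: 17 + 3 = 20
  cabin 4: 17 = 17
  cabin 5: 17 = 17
  cabin 6: 14 = 14
  cabin 7: 12 = 12
  cabin 8: 11 = 11
  cabin 9: 10 = 10
No arrangement into 8 cabins stays within capacity, so 9 is optimal.

9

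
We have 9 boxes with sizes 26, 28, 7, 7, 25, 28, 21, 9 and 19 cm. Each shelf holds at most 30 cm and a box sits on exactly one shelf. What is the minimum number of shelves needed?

7

Total = 28 + 28 + 26 + 25 + 21 + 19 + 9 + 7 + 7 = 170 cm.
Lower bound: ⌈170/30⌉ = 6 shelves.
A packing using 7 shelves:
  shelf 1: 28 = 28
  shelf 2: 28 = 28
  shelf 3: 26 = 26
  shelf 4: 25 = 25
  shelf 5: 21 + 9 = 30
  shelf 6: 19 + 7 = 26
  shelf 7: 7 = 7
No arrangement into 6 shelves stays within capacity, so 7 is optimal.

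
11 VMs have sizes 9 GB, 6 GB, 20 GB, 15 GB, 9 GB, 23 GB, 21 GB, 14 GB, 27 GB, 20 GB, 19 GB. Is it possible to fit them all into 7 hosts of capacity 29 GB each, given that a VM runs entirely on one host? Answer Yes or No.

A valid assignment using 7 hosts:
  host 1: 27 = 27
  host 2: 23 + 6 = 29
  host 3: 21 = 21
  host 4: 20 + 9 = 29
  host 5: 20 + 9 = 29
  host 6: 19 = 19
  host 7: 15 + 14 = 29
Every load is within 29 GB, so 7 hosts suffice.

Yes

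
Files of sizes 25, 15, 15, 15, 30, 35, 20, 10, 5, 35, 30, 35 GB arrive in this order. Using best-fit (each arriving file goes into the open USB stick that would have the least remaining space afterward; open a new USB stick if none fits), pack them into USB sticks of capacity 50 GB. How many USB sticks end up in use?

7

  25 → USB stick 1 (new)  [load 25/50]
  15 → USB stick 1  [load 40/50]
  15 → USB stick 2 (new)  [load 15/50]
  15 → USB stick 2  [load 30/50]
  30 → USB stick 3 (new)  [load 30/50]
  35 → USB stick 4 (new)  [load 35/50]
  20 → USB stick 2  [load 50/50]
  10 → USB stick 1  [load 50/50]
  5 → USB stick 4  [load 40/50]
  35 → USB stick 5 (new)  [load 35/50]
  30 → USB stick 6 (new)  [load 30/50]
  35 → USB stick 7 (new)  [load 35/50]
7 USB sticks opened.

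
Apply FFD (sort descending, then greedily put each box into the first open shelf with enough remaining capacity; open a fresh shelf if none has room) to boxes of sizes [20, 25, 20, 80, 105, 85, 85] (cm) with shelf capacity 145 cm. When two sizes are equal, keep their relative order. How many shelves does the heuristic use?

Sorted descending: 105, 85, 85, 80, 25, 20, 20.
  105 → shelf 1 (new)  [load 105/145]
  85 → shelf 2 (new)  [load 85/145]
  85 → shelf 3 (new)  [load 85/145]
  80 → shelf 4 (new)  [load 80/145]
  25 → shelf 1  [load 130/145]
  20 → shelf 2  [load 105/145]
  20 → shelf 2  [load 125/145]
4 shelves opened.

4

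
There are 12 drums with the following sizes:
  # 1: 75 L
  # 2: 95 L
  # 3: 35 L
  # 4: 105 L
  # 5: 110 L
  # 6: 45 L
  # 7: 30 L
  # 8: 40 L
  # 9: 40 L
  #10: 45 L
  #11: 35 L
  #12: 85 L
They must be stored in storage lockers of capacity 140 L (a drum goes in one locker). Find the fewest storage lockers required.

6

Total = 110 + 105 + 95 + 85 + 75 + 45 + 45 + 40 + 40 + 35 + 35 + 30 = 740 L.
Lower bound: ⌈740/140⌉ = 6 storage lockers.
A packing using 6 storage lockers:
  locker 1: 110 + 30 = 140
  locker 2: 105 + 35 = 140
  locker 3: 95 + 45 = 140
  locker 4: 85 + 45 = 130
  locker 5: 75 + 40 = 115
  locker 6: 40 + 35 = 75
This matches the lower bound, so 6 is optimal.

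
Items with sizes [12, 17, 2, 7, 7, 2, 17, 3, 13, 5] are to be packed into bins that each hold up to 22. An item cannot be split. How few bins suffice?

Total = 17 + 17 + 13 + 12 + 7 + 7 + 5 + 3 + 2 + 2 = 85.
Lower bound: ⌈85/22⌉ = 4 bins.
A packing using 4 bins:
  bin 1: 17 + 5 = 22
  bin 2: 17 + 3 + 2 = 22
  bin 3: 13 + 7 + 2 = 22
  bin 4: 12 + 7 = 19
This matches the lower bound, so 4 is optimal.

4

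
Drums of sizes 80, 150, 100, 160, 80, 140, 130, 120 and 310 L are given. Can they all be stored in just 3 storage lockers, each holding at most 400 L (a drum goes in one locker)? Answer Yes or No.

Total = 1270 L; ⌈1270/400⌉ = 4.
At least 4 storage lockers are required, but only 3 are allowed.

No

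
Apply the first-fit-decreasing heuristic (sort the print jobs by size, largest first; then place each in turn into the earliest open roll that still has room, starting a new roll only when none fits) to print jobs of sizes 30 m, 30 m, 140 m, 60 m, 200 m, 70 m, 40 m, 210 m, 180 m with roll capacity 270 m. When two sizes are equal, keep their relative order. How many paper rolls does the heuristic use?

4

Sorted descending: 210, 200, 180, 140, 70, 60, 40, 30, 30.
  210 → roll 1 (new)  [load 210/270]
  200 → roll 2 (new)  [load 200/270]
  180 → roll 3 (new)  [load 180/270]
  140 → roll 4 (new)  [load 140/270]
  70 → roll 2  [load 270/270]
  60 → roll 1  [load 270/270]
  40 → roll 3  [load 220/270]
  30 → roll 3  [load 250/270]
  30 → roll 4  [load 170/270]
4 paper rolls opened.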